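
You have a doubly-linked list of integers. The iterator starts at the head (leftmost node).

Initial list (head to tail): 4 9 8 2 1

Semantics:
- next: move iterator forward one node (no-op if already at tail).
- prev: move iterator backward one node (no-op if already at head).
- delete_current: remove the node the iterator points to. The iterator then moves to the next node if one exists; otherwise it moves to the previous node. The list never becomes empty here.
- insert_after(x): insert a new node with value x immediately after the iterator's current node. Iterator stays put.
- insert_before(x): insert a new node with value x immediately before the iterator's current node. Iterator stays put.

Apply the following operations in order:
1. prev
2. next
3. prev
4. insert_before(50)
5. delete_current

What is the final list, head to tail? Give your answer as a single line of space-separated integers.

Answer: 50 9 8 2 1

Derivation:
After 1 (prev): list=[4, 9, 8, 2, 1] cursor@4
After 2 (next): list=[4, 9, 8, 2, 1] cursor@9
After 3 (prev): list=[4, 9, 8, 2, 1] cursor@4
After 4 (insert_before(50)): list=[50, 4, 9, 8, 2, 1] cursor@4
After 5 (delete_current): list=[50, 9, 8, 2, 1] cursor@9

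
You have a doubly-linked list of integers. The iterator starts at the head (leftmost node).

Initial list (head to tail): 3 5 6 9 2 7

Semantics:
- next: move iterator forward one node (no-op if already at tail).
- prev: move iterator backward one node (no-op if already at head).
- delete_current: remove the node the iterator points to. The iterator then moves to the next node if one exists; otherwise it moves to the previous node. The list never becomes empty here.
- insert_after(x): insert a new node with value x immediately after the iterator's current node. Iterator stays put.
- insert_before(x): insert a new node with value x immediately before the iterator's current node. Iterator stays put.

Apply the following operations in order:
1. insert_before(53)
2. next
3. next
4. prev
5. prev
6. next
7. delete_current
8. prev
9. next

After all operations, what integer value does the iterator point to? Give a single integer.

After 1 (insert_before(53)): list=[53, 3, 5, 6, 9, 2, 7] cursor@3
After 2 (next): list=[53, 3, 5, 6, 9, 2, 7] cursor@5
After 3 (next): list=[53, 3, 5, 6, 9, 2, 7] cursor@6
After 4 (prev): list=[53, 3, 5, 6, 9, 2, 7] cursor@5
After 5 (prev): list=[53, 3, 5, 6, 9, 2, 7] cursor@3
After 6 (next): list=[53, 3, 5, 6, 9, 2, 7] cursor@5
After 7 (delete_current): list=[53, 3, 6, 9, 2, 7] cursor@6
After 8 (prev): list=[53, 3, 6, 9, 2, 7] cursor@3
After 9 (next): list=[53, 3, 6, 9, 2, 7] cursor@6

Answer: 6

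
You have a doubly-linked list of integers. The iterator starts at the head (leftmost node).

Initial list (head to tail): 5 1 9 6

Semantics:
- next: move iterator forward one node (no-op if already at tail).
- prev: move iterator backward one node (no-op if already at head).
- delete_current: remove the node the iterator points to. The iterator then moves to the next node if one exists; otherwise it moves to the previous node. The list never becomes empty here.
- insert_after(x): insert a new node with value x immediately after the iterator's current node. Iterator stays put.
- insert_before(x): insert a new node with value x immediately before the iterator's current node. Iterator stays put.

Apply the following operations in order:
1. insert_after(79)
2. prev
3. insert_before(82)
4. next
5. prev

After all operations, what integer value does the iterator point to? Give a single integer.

After 1 (insert_after(79)): list=[5, 79, 1, 9, 6] cursor@5
After 2 (prev): list=[5, 79, 1, 9, 6] cursor@5
After 3 (insert_before(82)): list=[82, 5, 79, 1, 9, 6] cursor@5
After 4 (next): list=[82, 5, 79, 1, 9, 6] cursor@79
After 5 (prev): list=[82, 5, 79, 1, 9, 6] cursor@5

Answer: 5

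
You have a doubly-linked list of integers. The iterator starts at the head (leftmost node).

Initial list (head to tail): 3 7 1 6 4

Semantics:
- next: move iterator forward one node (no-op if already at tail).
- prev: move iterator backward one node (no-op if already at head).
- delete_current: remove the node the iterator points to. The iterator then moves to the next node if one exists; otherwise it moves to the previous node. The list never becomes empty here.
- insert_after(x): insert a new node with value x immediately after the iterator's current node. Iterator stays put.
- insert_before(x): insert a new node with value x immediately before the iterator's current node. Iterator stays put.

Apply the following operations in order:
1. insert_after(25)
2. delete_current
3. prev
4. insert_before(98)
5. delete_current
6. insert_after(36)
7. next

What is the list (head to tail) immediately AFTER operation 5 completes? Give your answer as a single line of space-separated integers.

After 1 (insert_after(25)): list=[3, 25, 7, 1, 6, 4] cursor@3
After 2 (delete_current): list=[25, 7, 1, 6, 4] cursor@25
After 3 (prev): list=[25, 7, 1, 6, 4] cursor@25
After 4 (insert_before(98)): list=[98, 25, 7, 1, 6, 4] cursor@25
After 5 (delete_current): list=[98, 7, 1, 6, 4] cursor@7

Answer: 98 7 1 6 4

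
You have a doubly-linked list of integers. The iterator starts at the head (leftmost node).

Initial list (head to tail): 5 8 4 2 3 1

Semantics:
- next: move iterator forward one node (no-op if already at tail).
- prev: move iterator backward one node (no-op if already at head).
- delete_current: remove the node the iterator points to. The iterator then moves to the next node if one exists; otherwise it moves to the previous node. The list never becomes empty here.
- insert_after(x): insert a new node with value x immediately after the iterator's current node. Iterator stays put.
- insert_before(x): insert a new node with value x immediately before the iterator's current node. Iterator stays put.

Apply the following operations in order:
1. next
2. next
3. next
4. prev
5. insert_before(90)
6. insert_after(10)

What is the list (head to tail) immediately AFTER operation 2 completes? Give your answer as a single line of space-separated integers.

Answer: 5 8 4 2 3 1

Derivation:
After 1 (next): list=[5, 8, 4, 2, 3, 1] cursor@8
After 2 (next): list=[5, 8, 4, 2, 3, 1] cursor@4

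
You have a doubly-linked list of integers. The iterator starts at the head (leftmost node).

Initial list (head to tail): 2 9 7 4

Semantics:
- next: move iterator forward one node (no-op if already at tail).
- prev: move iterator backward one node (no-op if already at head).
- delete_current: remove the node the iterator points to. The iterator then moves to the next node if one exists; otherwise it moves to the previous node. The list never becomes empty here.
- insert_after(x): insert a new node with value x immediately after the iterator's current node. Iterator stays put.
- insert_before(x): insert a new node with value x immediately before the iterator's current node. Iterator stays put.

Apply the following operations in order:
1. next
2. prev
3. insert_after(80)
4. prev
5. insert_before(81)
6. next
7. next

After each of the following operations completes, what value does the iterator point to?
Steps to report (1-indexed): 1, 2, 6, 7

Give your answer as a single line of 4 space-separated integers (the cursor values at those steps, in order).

Answer: 9 2 80 9

Derivation:
After 1 (next): list=[2, 9, 7, 4] cursor@9
After 2 (prev): list=[2, 9, 7, 4] cursor@2
After 3 (insert_after(80)): list=[2, 80, 9, 7, 4] cursor@2
After 4 (prev): list=[2, 80, 9, 7, 4] cursor@2
After 5 (insert_before(81)): list=[81, 2, 80, 9, 7, 4] cursor@2
After 6 (next): list=[81, 2, 80, 9, 7, 4] cursor@80
After 7 (next): list=[81, 2, 80, 9, 7, 4] cursor@9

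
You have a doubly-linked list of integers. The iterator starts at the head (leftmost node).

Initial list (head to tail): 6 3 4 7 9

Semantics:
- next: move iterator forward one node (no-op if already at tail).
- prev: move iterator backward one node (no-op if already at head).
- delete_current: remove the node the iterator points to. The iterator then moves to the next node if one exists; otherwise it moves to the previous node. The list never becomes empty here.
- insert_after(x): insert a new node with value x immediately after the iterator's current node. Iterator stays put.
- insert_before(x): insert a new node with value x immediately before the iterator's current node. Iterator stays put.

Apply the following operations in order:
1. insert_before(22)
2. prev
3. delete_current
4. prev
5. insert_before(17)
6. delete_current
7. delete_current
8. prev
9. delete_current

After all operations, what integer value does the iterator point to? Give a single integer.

Answer: 4

Derivation:
After 1 (insert_before(22)): list=[22, 6, 3, 4, 7, 9] cursor@6
After 2 (prev): list=[22, 6, 3, 4, 7, 9] cursor@22
After 3 (delete_current): list=[6, 3, 4, 7, 9] cursor@6
After 4 (prev): list=[6, 3, 4, 7, 9] cursor@6
After 5 (insert_before(17)): list=[17, 6, 3, 4, 7, 9] cursor@6
After 6 (delete_current): list=[17, 3, 4, 7, 9] cursor@3
After 7 (delete_current): list=[17, 4, 7, 9] cursor@4
After 8 (prev): list=[17, 4, 7, 9] cursor@17
After 9 (delete_current): list=[4, 7, 9] cursor@4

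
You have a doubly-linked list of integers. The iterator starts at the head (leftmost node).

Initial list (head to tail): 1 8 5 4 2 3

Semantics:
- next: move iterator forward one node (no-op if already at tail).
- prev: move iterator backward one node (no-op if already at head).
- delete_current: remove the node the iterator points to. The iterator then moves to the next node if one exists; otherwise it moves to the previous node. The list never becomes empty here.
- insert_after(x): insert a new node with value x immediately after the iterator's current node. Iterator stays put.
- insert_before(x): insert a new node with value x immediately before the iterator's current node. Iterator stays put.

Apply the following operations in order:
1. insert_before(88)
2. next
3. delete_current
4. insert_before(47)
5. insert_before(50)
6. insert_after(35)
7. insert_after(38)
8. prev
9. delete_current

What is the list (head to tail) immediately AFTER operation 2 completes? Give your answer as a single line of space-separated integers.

After 1 (insert_before(88)): list=[88, 1, 8, 5, 4, 2, 3] cursor@1
After 2 (next): list=[88, 1, 8, 5, 4, 2, 3] cursor@8

Answer: 88 1 8 5 4 2 3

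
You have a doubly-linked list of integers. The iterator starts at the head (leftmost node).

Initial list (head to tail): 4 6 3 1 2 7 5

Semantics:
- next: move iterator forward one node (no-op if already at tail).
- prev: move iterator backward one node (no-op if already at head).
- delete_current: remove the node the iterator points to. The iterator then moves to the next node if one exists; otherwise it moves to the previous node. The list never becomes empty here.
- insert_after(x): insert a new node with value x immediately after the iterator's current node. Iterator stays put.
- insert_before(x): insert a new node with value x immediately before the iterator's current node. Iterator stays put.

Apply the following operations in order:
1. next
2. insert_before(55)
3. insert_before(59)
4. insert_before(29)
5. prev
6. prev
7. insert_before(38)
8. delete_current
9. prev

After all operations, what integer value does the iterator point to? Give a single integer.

After 1 (next): list=[4, 6, 3, 1, 2, 7, 5] cursor@6
After 2 (insert_before(55)): list=[4, 55, 6, 3, 1, 2, 7, 5] cursor@6
After 3 (insert_before(59)): list=[4, 55, 59, 6, 3, 1, 2, 7, 5] cursor@6
After 4 (insert_before(29)): list=[4, 55, 59, 29, 6, 3, 1, 2, 7, 5] cursor@6
After 5 (prev): list=[4, 55, 59, 29, 6, 3, 1, 2, 7, 5] cursor@29
After 6 (prev): list=[4, 55, 59, 29, 6, 3, 1, 2, 7, 5] cursor@59
After 7 (insert_before(38)): list=[4, 55, 38, 59, 29, 6, 3, 1, 2, 7, 5] cursor@59
After 8 (delete_current): list=[4, 55, 38, 29, 6, 3, 1, 2, 7, 5] cursor@29
After 9 (prev): list=[4, 55, 38, 29, 6, 3, 1, 2, 7, 5] cursor@38

Answer: 38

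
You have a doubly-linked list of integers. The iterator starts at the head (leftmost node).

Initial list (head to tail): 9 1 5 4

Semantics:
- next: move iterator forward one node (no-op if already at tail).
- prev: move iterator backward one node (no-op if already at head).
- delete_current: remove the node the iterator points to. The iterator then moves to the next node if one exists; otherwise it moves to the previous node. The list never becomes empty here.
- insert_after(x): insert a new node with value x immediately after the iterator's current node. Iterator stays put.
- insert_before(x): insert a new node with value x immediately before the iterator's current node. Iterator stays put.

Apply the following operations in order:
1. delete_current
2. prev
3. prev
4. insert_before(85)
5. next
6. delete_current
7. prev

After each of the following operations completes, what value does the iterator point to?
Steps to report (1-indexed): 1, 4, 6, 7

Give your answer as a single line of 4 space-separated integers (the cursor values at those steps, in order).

Answer: 1 1 4 1

Derivation:
After 1 (delete_current): list=[1, 5, 4] cursor@1
After 2 (prev): list=[1, 5, 4] cursor@1
After 3 (prev): list=[1, 5, 4] cursor@1
After 4 (insert_before(85)): list=[85, 1, 5, 4] cursor@1
After 5 (next): list=[85, 1, 5, 4] cursor@5
After 6 (delete_current): list=[85, 1, 4] cursor@4
After 7 (prev): list=[85, 1, 4] cursor@1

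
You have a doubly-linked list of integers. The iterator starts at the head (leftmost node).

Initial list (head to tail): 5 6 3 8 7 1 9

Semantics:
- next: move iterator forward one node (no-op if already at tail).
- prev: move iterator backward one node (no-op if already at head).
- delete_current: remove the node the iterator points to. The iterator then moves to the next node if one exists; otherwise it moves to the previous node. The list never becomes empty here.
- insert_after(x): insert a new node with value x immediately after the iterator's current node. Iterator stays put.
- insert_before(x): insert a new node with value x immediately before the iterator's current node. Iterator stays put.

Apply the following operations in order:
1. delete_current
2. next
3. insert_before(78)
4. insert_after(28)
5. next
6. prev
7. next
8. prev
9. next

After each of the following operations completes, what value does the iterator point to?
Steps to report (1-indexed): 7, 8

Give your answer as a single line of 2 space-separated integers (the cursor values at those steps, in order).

Answer: 28 3

Derivation:
After 1 (delete_current): list=[6, 3, 8, 7, 1, 9] cursor@6
After 2 (next): list=[6, 3, 8, 7, 1, 9] cursor@3
After 3 (insert_before(78)): list=[6, 78, 3, 8, 7, 1, 9] cursor@3
After 4 (insert_after(28)): list=[6, 78, 3, 28, 8, 7, 1, 9] cursor@3
After 5 (next): list=[6, 78, 3, 28, 8, 7, 1, 9] cursor@28
After 6 (prev): list=[6, 78, 3, 28, 8, 7, 1, 9] cursor@3
After 7 (next): list=[6, 78, 3, 28, 8, 7, 1, 9] cursor@28
After 8 (prev): list=[6, 78, 3, 28, 8, 7, 1, 9] cursor@3
After 9 (next): list=[6, 78, 3, 28, 8, 7, 1, 9] cursor@28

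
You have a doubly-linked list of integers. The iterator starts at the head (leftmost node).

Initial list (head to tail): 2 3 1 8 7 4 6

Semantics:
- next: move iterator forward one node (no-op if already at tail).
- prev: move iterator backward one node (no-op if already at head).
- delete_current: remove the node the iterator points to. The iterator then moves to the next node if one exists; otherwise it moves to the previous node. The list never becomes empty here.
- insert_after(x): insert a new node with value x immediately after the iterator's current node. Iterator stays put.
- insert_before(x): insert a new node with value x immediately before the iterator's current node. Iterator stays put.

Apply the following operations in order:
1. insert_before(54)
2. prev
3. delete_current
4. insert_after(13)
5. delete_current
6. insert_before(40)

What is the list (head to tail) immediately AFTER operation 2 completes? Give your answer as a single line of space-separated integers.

Answer: 54 2 3 1 8 7 4 6

Derivation:
After 1 (insert_before(54)): list=[54, 2, 3, 1, 8, 7, 4, 6] cursor@2
After 2 (prev): list=[54, 2, 3, 1, 8, 7, 4, 6] cursor@54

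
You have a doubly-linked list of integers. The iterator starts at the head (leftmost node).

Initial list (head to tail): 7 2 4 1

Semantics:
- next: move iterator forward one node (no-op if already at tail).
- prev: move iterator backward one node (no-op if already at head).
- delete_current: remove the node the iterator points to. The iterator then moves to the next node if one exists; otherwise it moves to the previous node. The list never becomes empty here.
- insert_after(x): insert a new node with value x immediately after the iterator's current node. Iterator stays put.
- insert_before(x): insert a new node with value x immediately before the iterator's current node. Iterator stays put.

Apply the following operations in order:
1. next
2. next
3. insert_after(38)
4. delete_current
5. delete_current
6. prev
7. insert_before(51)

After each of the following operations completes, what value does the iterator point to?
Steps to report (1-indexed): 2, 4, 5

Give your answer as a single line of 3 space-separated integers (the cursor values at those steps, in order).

After 1 (next): list=[7, 2, 4, 1] cursor@2
After 2 (next): list=[7, 2, 4, 1] cursor@4
After 3 (insert_after(38)): list=[7, 2, 4, 38, 1] cursor@4
After 4 (delete_current): list=[7, 2, 38, 1] cursor@38
After 5 (delete_current): list=[7, 2, 1] cursor@1
After 6 (prev): list=[7, 2, 1] cursor@2
After 7 (insert_before(51)): list=[7, 51, 2, 1] cursor@2

Answer: 4 38 1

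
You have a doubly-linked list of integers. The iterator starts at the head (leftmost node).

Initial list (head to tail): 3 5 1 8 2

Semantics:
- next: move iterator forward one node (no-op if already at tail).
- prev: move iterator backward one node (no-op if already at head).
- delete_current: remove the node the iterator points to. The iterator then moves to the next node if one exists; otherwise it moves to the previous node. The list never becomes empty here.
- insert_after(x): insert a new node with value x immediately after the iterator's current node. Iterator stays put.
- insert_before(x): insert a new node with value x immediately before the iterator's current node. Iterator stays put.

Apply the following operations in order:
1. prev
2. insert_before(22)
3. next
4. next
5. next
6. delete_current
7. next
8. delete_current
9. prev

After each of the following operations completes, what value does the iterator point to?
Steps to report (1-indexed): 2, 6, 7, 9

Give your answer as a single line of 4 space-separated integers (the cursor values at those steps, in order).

Answer: 3 2 2 5

Derivation:
After 1 (prev): list=[3, 5, 1, 8, 2] cursor@3
After 2 (insert_before(22)): list=[22, 3, 5, 1, 8, 2] cursor@3
After 3 (next): list=[22, 3, 5, 1, 8, 2] cursor@5
After 4 (next): list=[22, 3, 5, 1, 8, 2] cursor@1
After 5 (next): list=[22, 3, 5, 1, 8, 2] cursor@8
After 6 (delete_current): list=[22, 3, 5, 1, 2] cursor@2
After 7 (next): list=[22, 3, 5, 1, 2] cursor@2
After 8 (delete_current): list=[22, 3, 5, 1] cursor@1
After 9 (prev): list=[22, 3, 5, 1] cursor@5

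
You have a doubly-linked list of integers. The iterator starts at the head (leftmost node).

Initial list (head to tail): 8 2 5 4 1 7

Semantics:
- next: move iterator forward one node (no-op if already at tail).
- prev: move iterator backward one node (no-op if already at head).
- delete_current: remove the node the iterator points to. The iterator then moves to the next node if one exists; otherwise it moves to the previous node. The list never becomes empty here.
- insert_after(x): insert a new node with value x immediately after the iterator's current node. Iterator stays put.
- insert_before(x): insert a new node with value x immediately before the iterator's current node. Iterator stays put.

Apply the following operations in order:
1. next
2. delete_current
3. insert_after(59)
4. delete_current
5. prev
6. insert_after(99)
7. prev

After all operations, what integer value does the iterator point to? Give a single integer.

Answer: 8

Derivation:
After 1 (next): list=[8, 2, 5, 4, 1, 7] cursor@2
After 2 (delete_current): list=[8, 5, 4, 1, 7] cursor@5
After 3 (insert_after(59)): list=[8, 5, 59, 4, 1, 7] cursor@5
After 4 (delete_current): list=[8, 59, 4, 1, 7] cursor@59
After 5 (prev): list=[8, 59, 4, 1, 7] cursor@8
After 6 (insert_after(99)): list=[8, 99, 59, 4, 1, 7] cursor@8
After 7 (prev): list=[8, 99, 59, 4, 1, 7] cursor@8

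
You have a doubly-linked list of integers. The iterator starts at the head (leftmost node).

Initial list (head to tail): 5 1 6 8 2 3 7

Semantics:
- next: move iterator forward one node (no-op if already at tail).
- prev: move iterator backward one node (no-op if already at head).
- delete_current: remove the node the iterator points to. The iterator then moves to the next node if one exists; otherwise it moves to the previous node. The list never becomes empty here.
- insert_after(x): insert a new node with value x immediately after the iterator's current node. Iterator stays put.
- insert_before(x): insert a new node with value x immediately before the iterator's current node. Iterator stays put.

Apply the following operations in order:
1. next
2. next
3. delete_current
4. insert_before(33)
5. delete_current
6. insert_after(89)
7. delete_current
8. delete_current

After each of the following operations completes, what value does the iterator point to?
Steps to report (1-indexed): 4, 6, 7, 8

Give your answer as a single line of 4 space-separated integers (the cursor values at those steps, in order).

After 1 (next): list=[5, 1, 6, 8, 2, 3, 7] cursor@1
After 2 (next): list=[5, 1, 6, 8, 2, 3, 7] cursor@6
After 3 (delete_current): list=[5, 1, 8, 2, 3, 7] cursor@8
After 4 (insert_before(33)): list=[5, 1, 33, 8, 2, 3, 7] cursor@8
After 5 (delete_current): list=[5, 1, 33, 2, 3, 7] cursor@2
After 6 (insert_after(89)): list=[5, 1, 33, 2, 89, 3, 7] cursor@2
After 7 (delete_current): list=[5, 1, 33, 89, 3, 7] cursor@89
After 8 (delete_current): list=[5, 1, 33, 3, 7] cursor@3

Answer: 8 2 89 3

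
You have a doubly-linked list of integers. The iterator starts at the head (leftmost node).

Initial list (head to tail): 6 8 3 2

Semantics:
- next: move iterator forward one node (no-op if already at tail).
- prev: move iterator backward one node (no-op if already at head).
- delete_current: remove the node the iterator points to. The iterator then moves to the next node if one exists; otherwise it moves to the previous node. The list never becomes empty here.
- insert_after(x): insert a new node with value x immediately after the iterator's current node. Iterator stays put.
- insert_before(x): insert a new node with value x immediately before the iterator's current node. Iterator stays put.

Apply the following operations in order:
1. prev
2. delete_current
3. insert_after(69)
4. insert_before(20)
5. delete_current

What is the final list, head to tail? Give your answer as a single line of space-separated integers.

Answer: 20 69 3 2

Derivation:
After 1 (prev): list=[6, 8, 3, 2] cursor@6
After 2 (delete_current): list=[8, 3, 2] cursor@8
After 3 (insert_after(69)): list=[8, 69, 3, 2] cursor@8
After 4 (insert_before(20)): list=[20, 8, 69, 3, 2] cursor@8
After 5 (delete_current): list=[20, 69, 3, 2] cursor@69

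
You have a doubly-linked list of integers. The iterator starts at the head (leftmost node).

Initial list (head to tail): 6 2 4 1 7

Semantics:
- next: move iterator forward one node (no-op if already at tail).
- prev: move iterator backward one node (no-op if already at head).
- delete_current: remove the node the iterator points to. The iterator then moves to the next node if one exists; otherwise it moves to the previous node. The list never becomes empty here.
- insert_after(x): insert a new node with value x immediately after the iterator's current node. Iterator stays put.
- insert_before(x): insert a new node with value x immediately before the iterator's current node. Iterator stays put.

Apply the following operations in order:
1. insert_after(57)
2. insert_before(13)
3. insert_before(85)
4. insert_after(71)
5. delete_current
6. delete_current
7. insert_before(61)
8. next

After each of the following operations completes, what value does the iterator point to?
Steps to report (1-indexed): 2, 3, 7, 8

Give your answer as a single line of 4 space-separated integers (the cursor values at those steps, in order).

After 1 (insert_after(57)): list=[6, 57, 2, 4, 1, 7] cursor@6
After 2 (insert_before(13)): list=[13, 6, 57, 2, 4, 1, 7] cursor@6
After 3 (insert_before(85)): list=[13, 85, 6, 57, 2, 4, 1, 7] cursor@6
After 4 (insert_after(71)): list=[13, 85, 6, 71, 57, 2, 4, 1, 7] cursor@6
After 5 (delete_current): list=[13, 85, 71, 57, 2, 4, 1, 7] cursor@71
After 6 (delete_current): list=[13, 85, 57, 2, 4, 1, 7] cursor@57
After 7 (insert_before(61)): list=[13, 85, 61, 57, 2, 4, 1, 7] cursor@57
After 8 (next): list=[13, 85, 61, 57, 2, 4, 1, 7] cursor@2

Answer: 6 6 57 2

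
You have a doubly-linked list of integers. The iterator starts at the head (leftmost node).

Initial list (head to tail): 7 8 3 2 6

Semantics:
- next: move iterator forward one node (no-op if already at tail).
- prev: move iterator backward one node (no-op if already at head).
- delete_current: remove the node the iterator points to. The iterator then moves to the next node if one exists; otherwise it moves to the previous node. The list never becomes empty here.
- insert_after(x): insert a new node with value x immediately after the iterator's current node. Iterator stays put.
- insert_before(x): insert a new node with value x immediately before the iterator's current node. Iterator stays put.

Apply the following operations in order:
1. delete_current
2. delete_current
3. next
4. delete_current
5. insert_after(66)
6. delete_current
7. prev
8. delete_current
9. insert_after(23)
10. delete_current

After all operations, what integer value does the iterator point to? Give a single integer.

After 1 (delete_current): list=[8, 3, 2, 6] cursor@8
After 2 (delete_current): list=[3, 2, 6] cursor@3
After 3 (next): list=[3, 2, 6] cursor@2
After 4 (delete_current): list=[3, 6] cursor@6
After 5 (insert_after(66)): list=[3, 6, 66] cursor@6
After 6 (delete_current): list=[3, 66] cursor@66
After 7 (prev): list=[3, 66] cursor@3
After 8 (delete_current): list=[66] cursor@66
After 9 (insert_after(23)): list=[66, 23] cursor@66
After 10 (delete_current): list=[23] cursor@23

Answer: 23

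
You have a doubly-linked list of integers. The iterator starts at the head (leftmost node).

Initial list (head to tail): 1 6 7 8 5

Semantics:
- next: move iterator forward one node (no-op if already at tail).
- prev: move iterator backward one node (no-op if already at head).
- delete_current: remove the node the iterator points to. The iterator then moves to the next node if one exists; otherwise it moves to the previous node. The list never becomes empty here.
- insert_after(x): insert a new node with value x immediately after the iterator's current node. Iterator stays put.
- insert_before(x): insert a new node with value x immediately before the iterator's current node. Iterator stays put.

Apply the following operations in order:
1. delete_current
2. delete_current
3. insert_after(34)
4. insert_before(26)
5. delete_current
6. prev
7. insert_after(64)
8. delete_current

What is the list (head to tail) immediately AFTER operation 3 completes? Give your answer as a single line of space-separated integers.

Answer: 7 34 8 5

Derivation:
After 1 (delete_current): list=[6, 7, 8, 5] cursor@6
After 2 (delete_current): list=[7, 8, 5] cursor@7
After 3 (insert_after(34)): list=[7, 34, 8, 5] cursor@7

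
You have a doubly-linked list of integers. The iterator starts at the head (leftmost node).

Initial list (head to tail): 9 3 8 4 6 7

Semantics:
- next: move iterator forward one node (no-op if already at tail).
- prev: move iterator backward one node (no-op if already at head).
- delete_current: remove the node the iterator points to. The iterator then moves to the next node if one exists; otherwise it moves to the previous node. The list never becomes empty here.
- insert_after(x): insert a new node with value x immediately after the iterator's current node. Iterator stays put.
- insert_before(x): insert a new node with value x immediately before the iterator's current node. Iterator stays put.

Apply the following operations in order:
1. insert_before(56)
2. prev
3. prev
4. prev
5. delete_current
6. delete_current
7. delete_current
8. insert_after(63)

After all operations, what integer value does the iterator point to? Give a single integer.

Answer: 8

Derivation:
After 1 (insert_before(56)): list=[56, 9, 3, 8, 4, 6, 7] cursor@9
After 2 (prev): list=[56, 9, 3, 8, 4, 6, 7] cursor@56
After 3 (prev): list=[56, 9, 3, 8, 4, 6, 7] cursor@56
After 4 (prev): list=[56, 9, 3, 8, 4, 6, 7] cursor@56
After 5 (delete_current): list=[9, 3, 8, 4, 6, 7] cursor@9
After 6 (delete_current): list=[3, 8, 4, 6, 7] cursor@3
After 7 (delete_current): list=[8, 4, 6, 7] cursor@8
After 8 (insert_after(63)): list=[8, 63, 4, 6, 7] cursor@8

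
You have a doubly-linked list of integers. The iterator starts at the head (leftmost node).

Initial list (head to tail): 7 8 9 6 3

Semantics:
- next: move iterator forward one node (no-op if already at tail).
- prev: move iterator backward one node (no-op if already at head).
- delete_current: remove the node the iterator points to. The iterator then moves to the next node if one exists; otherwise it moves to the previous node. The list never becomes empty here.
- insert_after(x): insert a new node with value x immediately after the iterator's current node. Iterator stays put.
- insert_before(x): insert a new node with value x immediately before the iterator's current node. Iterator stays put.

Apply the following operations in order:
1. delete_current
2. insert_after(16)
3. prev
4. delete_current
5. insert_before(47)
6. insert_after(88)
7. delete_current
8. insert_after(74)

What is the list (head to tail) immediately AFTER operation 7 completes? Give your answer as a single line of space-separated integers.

Answer: 47 88 9 6 3

Derivation:
After 1 (delete_current): list=[8, 9, 6, 3] cursor@8
After 2 (insert_after(16)): list=[8, 16, 9, 6, 3] cursor@8
After 3 (prev): list=[8, 16, 9, 6, 3] cursor@8
After 4 (delete_current): list=[16, 9, 6, 3] cursor@16
After 5 (insert_before(47)): list=[47, 16, 9, 6, 3] cursor@16
After 6 (insert_after(88)): list=[47, 16, 88, 9, 6, 3] cursor@16
After 7 (delete_current): list=[47, 88, 9, 6, 3] cursor@88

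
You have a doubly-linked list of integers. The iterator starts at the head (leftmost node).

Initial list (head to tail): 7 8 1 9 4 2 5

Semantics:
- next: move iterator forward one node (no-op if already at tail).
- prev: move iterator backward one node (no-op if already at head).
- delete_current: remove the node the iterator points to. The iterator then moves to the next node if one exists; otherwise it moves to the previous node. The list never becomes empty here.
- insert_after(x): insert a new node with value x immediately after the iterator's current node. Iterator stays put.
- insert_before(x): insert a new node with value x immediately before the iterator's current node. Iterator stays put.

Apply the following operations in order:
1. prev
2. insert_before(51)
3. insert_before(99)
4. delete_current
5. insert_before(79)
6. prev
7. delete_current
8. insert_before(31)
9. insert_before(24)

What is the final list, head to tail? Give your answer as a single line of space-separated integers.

After 1 (prev): list=[7, 8, 1, 9, 4, 2, 5] cursor@7
After 2 (insert_before(51)): list=[51, 7, 8, 1, 9, 4, 2, 5] cursor@7
After 3 (insert_before(99)): list=[51, 99, 7, 8, 1, 9, 4, 2, 5] cursor@7
After 4 (delete_current): list=[51, 99, 8, 1, 9, 4, 2, 5] cursor@8
After 5 (insert_before(79)): list=[51, 99, 79, 8, 1, 9, 4, 2, 5] cursor@8
After 6 (prev): list=[51, 99, 79, 8, 1, 9, 4, 2, 5] cursor@79
After 7 (delete_current): list=[51, 99, 8, 1, 9, 4, 2, 5] cursor@8
After 8 (insert_before(31)): list=[51, 99, 31, 8, 1, 9, 4, 2, 5] cursor@8
After 9 (insert_before(24)): list=[51, 99, 31, 24, 8, 1, 9, 4, 2, 5] cursor@8

Answer: 51 99 31 24 8 1 9 4 2 5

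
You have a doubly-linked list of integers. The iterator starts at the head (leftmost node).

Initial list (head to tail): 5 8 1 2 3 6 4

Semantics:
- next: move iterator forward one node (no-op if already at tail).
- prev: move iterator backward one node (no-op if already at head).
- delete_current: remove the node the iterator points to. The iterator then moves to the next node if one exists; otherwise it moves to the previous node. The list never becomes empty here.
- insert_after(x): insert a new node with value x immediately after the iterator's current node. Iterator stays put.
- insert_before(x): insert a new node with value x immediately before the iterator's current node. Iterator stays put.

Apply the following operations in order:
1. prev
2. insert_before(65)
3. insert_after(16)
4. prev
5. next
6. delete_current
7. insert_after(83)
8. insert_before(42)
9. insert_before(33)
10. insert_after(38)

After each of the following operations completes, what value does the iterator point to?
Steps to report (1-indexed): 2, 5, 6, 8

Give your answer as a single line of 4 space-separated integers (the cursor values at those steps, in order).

After 1 (prev): list=[5, 8, 1, 2, 3, 6, 4] cursor@5
After 2 (insert_before(65)): list=[65, 5, 8, 1, 2, 3, 6, 4] cursor@5
After 3 (insert_after(16)): list=[65, 5, 16, 8, 1, 2, 3, 6, 4] cursor@5
After 4 (prev): list=[65, 5, 16, 8, 1, 2, 3, 6, 4] cursor@65
After 5 (next): list=[65, 5, 16, 8, 1, 2, 3, 6, 4] cursor@5
After 6 (delete_current): list=[65, 16, 8, 1, 2, 3, 6, 4] cursor@16
After 7 (insert_after(83)): list=[65, 16, 83, 8, 1, 2, 3, 6, 4] cursor@16
After 8 (insert_before(42)): list=[65, 42, 16, 83, 8, 1, 2, 3, 6, 4] cursor@16
After 9 (insert_before(33)): list=[65, 42, 33, 16, 83, 8, 1, 2, 3, 6, 4] cursor@16
After 10 (insert_after(38)): list=[65, 42, 33, 16, 38, 83, 8, 1, 2, 3, 6, 4] cursor@16

Answer: 5 5 16 16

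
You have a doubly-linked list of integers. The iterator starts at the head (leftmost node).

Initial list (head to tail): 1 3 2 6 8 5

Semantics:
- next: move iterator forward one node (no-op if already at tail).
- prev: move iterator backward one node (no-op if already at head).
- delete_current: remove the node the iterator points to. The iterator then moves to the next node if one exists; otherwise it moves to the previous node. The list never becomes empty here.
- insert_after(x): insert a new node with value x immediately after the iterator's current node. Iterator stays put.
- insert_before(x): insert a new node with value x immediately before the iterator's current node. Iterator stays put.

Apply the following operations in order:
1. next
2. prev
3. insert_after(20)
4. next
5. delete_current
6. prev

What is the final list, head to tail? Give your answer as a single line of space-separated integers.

After 1 (next): list=[1, 3, 2, 6, 8, 5] cursor@3
After 2 (prev): list=[1, 3, 2, 6, 8, 5] cursor@1
After 3 (insert_after(20)): list=[1, 20, 3, 2, 6, 8, 5] cursor@1
After 4 (next): list=[1, 20, 3, 2, 6, 8, 5] cursor@20
After 5 (delete_current): list=[1, 3, 2, 6, 8, 5] cursor@3
After 6 (prev): list=[1, 3, 2, 6, 8, 5] cursor@1

Answer: 1 3 2 6 8 5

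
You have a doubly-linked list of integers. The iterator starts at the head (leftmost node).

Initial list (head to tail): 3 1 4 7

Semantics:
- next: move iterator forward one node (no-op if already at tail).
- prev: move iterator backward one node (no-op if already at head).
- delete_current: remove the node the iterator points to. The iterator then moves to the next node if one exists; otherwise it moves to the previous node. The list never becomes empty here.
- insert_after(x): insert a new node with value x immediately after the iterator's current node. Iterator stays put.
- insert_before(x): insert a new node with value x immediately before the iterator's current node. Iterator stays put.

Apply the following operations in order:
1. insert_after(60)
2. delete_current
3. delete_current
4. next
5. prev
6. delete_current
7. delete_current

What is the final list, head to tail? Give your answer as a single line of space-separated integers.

After 1 (insert_after(60)): list=[3, 60, 1, 4, 7] cursor@3
After 2 (delete_current): list=[60, 1, 4, 7] cursor@60
After 3 (delete_current): list=[1, 4, 7] cursor@1
After 4 (next): list=[1, 4, 7] cursor@4
After 5 (prev): list=[1, 4, 7] cursor@1
After 6 (delete_current): list=[4, 7] cursor@4
After 7 (delete_current): list=[7] cursor@7

Answer: 7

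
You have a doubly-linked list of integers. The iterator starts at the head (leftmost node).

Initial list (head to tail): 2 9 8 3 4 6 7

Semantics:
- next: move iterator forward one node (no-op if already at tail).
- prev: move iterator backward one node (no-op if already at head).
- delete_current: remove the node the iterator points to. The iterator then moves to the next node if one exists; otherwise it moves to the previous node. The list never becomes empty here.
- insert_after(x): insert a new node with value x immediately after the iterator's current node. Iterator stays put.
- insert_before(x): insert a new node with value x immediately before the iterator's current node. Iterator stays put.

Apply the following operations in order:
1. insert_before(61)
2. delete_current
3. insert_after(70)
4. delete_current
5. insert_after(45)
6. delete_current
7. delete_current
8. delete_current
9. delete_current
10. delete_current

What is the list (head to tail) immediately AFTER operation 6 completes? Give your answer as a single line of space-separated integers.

After 1 (insert_before(61)): list=[61, 2, 9, 8, 3, 4, 6, 7] cursor@2
After 2 (delete_current): list=[61, 9, 8, 3, 4, 6, 7] cursor@9
After 3 (insert_after(70)): list=[61, 9, 70, 8, 3, 4, 6, 7] cursor@9
After 4 (delete_current): list=[61, 70, 8, 3, 4, 6, 7] cursor@70
After 5 (insert_after(45)): list=[61, 70, 45, 8, 3, 4, 6, 7] cursor@70
After 6 (delete_current): list=[61, 45, 8, 3, 4, 6, 7] cursor@45

Answer: 61 45 8 3 4 6 7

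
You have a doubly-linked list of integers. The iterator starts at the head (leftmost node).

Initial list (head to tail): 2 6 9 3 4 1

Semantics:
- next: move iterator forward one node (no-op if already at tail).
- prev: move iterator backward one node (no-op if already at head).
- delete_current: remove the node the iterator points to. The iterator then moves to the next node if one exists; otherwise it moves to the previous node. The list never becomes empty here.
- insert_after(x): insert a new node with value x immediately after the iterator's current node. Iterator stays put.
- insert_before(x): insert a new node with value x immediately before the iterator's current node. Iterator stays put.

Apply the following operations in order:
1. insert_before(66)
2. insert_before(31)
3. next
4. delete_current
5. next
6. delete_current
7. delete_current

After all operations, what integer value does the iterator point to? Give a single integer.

After 1 (insert_before(66)): list=[66, 2, 6, 9, 3, 4, 1] cursor@2
After 2 (insert_before(31)): list=[66, 31, 2, 6, 9, 3, 4, 1] cursor@2
After 3 (next): list=[66, 31, 2, 6, 9, 3, 4, 1] cursor@6
After 4 (delete_current): list=[66, 31, 2, 9, 3, 4, 1] cursor@9
After 5 (next): list=[66, 31, 2, 9, 3, 4, 1] cursor@3
After 6 (delete_current): list=[66, 31, 2, 9, 4, 1] cursor@4
After 7 (delete_current): list=[66, 31, 2, 9, 1] cursor@1

Answer: 1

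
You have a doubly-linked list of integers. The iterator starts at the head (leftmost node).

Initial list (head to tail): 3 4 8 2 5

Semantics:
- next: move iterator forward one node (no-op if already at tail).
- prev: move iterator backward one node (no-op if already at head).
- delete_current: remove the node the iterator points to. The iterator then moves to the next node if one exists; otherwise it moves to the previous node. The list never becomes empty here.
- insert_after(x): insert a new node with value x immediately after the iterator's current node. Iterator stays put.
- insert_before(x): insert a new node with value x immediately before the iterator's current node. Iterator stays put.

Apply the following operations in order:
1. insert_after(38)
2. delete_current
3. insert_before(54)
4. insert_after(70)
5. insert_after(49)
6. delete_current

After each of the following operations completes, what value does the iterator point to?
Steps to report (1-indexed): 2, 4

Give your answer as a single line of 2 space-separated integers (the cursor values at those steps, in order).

Answer: 38 38

Derivation:
After 1 (insert_after(38)): list=[3, 38, 4, 8, 2, 5] cursor@3
After 2 (delete_current): list=[38, 4, 8, 2, 5] cursor@38
After 3 (insert_before(54)): list=[54, 38, 4, 8, 2, 5] cursor@38
After 4 (insert_after(70)): list=[54, 38, 70, 4, 8, 2, 5] cursor@38
After 5 (insert_after(49)): list=[54, 38, 49, 70, 4, 8, 2, 5] cursor@38
After 6 (delete_current): list=[54, 49, 70, 4, 8, 2, 5] cursor@49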